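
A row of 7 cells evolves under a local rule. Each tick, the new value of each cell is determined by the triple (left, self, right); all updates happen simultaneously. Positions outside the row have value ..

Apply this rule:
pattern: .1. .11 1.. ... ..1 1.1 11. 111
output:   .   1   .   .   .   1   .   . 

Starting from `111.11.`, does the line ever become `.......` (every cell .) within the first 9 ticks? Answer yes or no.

1..11..
...1...
.......
all cells are . at tick 3

yes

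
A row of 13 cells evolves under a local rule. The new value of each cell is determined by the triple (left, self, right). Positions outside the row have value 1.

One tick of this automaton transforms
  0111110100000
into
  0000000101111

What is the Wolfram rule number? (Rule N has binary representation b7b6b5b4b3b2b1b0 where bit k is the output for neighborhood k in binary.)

7

position 2: 111 → 0  (bit 7 = 0)
position 5: 110 → 0  (bit 6 = 0)
position 0: 101 → 0  (bit 5 = 0)
position 8: 100 → 0  (bit 4 = 0)
position 1: 011 → 0  (bit 3 = 0)
position 7: 010 → 1  (bit 2 = 1)
position 12: 001 → 1  (bit 1 = 1)
position 9: 000 → 1  (bit 0 = 1)
bits b7..b0 = 00000111 = 7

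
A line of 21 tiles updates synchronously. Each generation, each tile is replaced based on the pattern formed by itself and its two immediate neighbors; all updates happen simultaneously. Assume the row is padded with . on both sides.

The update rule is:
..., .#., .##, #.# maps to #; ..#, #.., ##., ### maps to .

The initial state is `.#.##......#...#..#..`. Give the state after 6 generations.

.#..#..###.#..##.#...

.###..####.#.#.#..#.#
.#....#...######..###
.#.##.#.#.#.......#..
.###.######.#####.#.#
.#..##.....##....####
.#..#..###.#..##.#...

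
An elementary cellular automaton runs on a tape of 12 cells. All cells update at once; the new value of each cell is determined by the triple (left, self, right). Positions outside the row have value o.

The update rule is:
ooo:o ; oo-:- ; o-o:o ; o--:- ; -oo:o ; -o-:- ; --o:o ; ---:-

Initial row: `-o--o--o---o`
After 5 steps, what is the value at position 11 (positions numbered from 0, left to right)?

o--o--o---oo
--o--o---ooo
-o--o---oooo
o--o---ooooo
--o---oooooo
position 11 holds o

o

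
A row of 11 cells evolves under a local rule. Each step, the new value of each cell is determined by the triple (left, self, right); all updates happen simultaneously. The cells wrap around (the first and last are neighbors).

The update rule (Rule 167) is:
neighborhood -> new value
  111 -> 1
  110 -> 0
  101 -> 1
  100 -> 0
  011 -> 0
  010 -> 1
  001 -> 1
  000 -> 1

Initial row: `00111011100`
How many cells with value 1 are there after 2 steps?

11010101001
10111111010
count of 1: 8

8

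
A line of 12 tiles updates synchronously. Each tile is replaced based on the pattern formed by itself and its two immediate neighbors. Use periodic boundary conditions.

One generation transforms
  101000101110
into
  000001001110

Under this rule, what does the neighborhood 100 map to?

0

At position 3 the neighborhood is 100; the next row has 0 there.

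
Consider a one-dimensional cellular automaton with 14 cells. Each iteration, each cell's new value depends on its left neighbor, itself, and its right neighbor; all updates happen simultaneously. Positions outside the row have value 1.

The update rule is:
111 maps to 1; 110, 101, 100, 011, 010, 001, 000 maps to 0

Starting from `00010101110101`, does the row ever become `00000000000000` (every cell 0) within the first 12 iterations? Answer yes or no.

yes

iteration 1: 00000000100000
iteration 2: 00000000000000
all cells are 0 at iteration 2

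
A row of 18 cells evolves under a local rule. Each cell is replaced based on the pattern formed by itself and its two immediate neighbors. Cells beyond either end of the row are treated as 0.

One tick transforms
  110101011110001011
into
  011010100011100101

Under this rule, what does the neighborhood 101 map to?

1

At position 2 the neighborhood is 101; the next row has 1 there.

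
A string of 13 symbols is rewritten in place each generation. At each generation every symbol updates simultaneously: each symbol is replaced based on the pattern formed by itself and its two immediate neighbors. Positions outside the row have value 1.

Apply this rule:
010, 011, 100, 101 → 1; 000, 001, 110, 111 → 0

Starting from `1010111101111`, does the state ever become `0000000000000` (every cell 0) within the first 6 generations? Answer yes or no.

0111100011000
1100010010100
0010011011110
1011010110001
0110111101001
1101100011101
generation 6 is 1101100011101, still not uniform 0

no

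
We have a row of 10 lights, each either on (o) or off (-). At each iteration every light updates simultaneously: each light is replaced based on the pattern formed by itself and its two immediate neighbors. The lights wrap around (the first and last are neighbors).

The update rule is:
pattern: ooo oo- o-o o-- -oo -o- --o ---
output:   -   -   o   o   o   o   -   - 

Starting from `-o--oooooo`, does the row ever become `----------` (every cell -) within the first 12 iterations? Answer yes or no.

iteration 1: ooo-o-----
iteration 2: o--ooo----
iteration 3: oo-o--o---
iteration 4: o-ooo-oo--
iteration 5: ooo--oo-o-
iteration 6: o--o-o-ooo
iteration 7: -o-ooooo--
iteration 8: -ooo----o-
iteration 9: -o--o---oo
iteration 10: ooo-oo--o-
iteration 11: o--oo-o-oo
iteration 12: -o-o-oooo-
iteration 12 is -o-o-oooo-, still not uniform -

no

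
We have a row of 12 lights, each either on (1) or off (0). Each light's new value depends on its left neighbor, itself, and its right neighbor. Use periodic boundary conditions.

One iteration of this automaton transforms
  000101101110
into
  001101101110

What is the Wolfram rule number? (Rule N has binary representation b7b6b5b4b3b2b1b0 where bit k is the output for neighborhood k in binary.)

position 9: 111 → 1  (bit 7 = 1)
position 6: 110 → 1  (bit 6 = 1)
position 4: 101 → 0  (bit 5 = 0)
position 11: 100 → 0  (bit 4 = 0)
position 5: 011 → 1  (bit 3 = 1)
position 3: 010 → 1  (bit 2 = 1)
position 2: 001 → 1  (bit 1 = 1)
position 0: 000 → 0  (bit 0 = 0)
bits b7..b0 = 11001110 = 206

206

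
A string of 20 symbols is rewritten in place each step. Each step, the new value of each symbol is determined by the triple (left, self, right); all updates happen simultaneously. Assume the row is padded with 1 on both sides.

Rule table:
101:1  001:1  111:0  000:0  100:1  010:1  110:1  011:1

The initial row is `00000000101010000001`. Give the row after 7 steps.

11011110000011110110

10000001111111000011
11000011000001100110
01100111100011111111
11111100110110000000
00000111111111000001
10001100000001100011
11011110000011110110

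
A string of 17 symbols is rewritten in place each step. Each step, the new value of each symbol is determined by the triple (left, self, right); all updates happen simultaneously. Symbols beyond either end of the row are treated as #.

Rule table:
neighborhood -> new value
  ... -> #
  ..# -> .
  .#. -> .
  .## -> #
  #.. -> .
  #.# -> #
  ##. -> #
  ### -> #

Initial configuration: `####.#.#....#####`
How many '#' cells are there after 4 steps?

16

#####.#..##.#####
######...########
######.#.########
#######.#########
count of #: 16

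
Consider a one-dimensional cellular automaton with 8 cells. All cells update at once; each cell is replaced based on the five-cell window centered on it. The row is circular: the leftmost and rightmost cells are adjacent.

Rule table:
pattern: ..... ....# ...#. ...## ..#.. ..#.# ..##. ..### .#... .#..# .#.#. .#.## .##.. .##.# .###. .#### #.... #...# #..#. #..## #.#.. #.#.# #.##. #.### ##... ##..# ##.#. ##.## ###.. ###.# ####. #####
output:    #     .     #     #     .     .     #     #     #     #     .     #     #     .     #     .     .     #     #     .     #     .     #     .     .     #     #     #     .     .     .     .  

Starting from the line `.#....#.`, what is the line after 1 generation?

#.#..#.#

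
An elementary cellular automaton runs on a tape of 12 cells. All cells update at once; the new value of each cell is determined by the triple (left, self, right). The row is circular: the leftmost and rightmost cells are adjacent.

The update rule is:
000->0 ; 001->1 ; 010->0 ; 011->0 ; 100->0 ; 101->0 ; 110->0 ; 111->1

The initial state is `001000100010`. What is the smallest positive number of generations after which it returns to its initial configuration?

4

generation 1: 010001000100
generation 2: 100010001000
generation 3: 000100010001
generation 4: 001000100010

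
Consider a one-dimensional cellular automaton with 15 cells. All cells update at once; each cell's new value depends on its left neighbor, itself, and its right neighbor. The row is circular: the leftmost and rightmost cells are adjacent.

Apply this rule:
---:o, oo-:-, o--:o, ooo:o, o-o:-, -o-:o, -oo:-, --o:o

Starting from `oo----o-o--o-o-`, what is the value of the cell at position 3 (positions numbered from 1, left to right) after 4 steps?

o

--ooooo-oooo-o-
oo-ooo---oo--oo
o---o-ooo--oo-o
-oooo--o-oo----
position 3 holds o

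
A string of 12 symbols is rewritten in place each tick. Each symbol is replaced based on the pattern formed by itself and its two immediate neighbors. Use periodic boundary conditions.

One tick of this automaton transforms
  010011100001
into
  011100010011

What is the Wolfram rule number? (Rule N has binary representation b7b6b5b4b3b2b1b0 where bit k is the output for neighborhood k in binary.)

position 5: 111 → 0  (bit 7 = 0)
position 6: 110 → 0  (bit 6 = 0)
position 0: 101 → 0  (bit 5 = 0)
position 2: 100 → 1  (bit 4 = 1)
position 4: 011 → 0  (bit 3 = 0)
position 1: 010 → 1  (bit 2 = 1)
position 3: 001 → 1  (bit 1 = 1)
position 8: 000 → 0  (bit 0 = 0)
bits b7..b0 = 00010110 = 22

22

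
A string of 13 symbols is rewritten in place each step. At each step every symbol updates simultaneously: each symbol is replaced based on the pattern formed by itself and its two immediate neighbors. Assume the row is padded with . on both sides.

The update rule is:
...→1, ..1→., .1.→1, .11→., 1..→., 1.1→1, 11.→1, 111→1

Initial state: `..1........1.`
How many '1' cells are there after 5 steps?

1.1.111111.1.
1111.1111111.
.1111.111111.
..1111.11111.
1..1111.1111.
count of 1: 9

9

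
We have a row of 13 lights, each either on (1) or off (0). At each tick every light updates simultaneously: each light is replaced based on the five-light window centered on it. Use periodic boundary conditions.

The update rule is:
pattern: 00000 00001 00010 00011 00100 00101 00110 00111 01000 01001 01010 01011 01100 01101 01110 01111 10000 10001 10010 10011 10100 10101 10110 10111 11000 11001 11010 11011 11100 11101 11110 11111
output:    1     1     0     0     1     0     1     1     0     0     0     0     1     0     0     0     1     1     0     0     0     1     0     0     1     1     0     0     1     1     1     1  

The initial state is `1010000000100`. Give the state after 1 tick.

0000111110100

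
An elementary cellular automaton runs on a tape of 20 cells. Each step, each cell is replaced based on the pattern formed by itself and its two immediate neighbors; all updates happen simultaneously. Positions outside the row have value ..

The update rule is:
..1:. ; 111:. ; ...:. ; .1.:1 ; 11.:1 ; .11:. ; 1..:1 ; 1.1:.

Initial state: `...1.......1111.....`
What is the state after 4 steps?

...11.........11....
....11.........11...
.....11.........11..
......11.........11.

......11.........11.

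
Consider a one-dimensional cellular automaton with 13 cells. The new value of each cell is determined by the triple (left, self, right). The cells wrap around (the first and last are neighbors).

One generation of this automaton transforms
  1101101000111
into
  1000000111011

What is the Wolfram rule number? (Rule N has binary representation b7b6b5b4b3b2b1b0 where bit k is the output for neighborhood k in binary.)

position 0: 111 → 1  (bit 7 = 1)
position 1: 110 → 0  (bit 6 = 0)
position 2: 101 → 0  (bit 5 = 0)
position 7: 100 → 1  (bit 4 = 1)
position 3: 011 → 0  (bit 3 = 0)
position 6: 010 → 0  (bit 2 = 0)
position 9: 001 → 1  (bit 1 = 1)
position 8: 000 → 1  (bit 0 = 1)
bits b7..b0 = 10010011 = 147

147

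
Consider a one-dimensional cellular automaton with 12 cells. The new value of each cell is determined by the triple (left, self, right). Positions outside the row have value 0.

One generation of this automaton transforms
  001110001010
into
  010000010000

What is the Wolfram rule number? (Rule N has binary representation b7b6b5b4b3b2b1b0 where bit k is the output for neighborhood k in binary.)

position 3: 111 → 0  (bit 7 = 0)
position 4: 110 → 0  (bit 6 = 0)
position 9: 101 → 0  (bit 5 = 0)
position 5: 100 → 0  (bit 4 = 0)
position 2: 011 → 0  (bit 3 = 0)
position 8: 010 → 0  (bit 2 = 0)
position 1: 001 → 1  (bit 1 = 1)
position 0: 000 → 0  (bit 0 = 0)
bits b7..b0 = 00000010 = 2

2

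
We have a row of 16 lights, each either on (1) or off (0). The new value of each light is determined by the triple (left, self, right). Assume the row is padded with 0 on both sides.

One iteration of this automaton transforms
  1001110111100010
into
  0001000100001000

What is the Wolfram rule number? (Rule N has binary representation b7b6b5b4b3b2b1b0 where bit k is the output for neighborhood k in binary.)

position 4: 111 → 0  (bit 7 = 0)
position 5: 110 → 0  (bit 6 = 0)
position 6: 101 → 0  (bit 5 = 0)
position 1: 100 → 0  (bit 4 = 0)
position 3: 011 → 1  (bit 3 = 1)
position 0: 010 → 0  (bit 2 = 0)
position 2: 001 → 0  (bit 1 = 0)
position 12: 000 → 1  (bit 0 = 1)
bits b7..b0 = 00001001 = 9

9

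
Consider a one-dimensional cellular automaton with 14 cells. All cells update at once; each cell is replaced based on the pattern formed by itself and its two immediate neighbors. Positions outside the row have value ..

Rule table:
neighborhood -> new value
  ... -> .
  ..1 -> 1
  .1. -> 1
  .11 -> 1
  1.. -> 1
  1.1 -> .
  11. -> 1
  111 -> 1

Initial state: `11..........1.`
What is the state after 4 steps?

111111..111111

step 1: 111........111
step 2: 1111......1111
step 3: 11111....11111
step 4: 111111..111111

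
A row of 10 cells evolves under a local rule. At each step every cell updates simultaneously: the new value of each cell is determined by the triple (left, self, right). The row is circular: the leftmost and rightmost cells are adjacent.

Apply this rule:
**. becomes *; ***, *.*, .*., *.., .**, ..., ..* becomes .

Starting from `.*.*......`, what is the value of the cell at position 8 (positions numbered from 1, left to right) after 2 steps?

.

..........
..........
position 8 holds .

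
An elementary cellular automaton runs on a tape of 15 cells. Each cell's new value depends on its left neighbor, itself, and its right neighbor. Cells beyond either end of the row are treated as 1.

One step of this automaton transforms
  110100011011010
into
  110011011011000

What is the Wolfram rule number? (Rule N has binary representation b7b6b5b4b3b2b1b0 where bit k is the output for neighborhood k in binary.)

217

position 0: 111 → 1  (bit 7 = 1)
position 1: 110 → 1  (bit 6 = 1)
position 2: 101 → 0  (bit 5 = 0)
position 4: 100 → 1  (bit 4 = 1)
position 7: 011 → 1  (bit 3 = 1)
position 3: 010 → 0  (bit 2 = 0)
position 6: 001 → 0  (bit 1 = 0)
position 5: 000 → 1  (bit 0 = 1)
bits b7..b0 = 11011001 = 217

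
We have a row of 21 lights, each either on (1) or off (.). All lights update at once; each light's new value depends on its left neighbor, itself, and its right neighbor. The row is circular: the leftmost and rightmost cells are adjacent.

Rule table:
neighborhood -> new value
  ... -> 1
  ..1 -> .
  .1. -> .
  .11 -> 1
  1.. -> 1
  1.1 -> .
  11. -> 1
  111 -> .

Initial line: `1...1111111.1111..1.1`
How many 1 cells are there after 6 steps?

10

111.1.....1.1..11...1
..1..1111....1.1111.1
1..1.1..1111...1..1..
.1....1.1..111..1..1.
..111....1.1.11..1..1
1.1.1111.....111..1..
count of 1: 10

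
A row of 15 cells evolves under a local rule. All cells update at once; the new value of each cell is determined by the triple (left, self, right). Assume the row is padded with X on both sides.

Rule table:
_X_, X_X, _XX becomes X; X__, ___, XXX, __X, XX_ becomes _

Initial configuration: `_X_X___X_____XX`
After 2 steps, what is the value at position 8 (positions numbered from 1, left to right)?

X

XXXX___X_____X_
_______X_____XX
position 8 holds X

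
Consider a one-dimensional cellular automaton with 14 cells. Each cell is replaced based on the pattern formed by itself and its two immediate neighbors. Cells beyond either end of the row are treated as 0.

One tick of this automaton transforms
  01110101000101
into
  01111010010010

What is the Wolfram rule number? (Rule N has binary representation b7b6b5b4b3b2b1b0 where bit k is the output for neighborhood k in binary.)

233

position 2: 111 → 1  (bit 7 = 1)
position 3: 110 → 1  (bit 6 = 1)
position 4: 101 → 1  (bit 5 = 1)
position 8: 100 → 0  (bit 4 = 0)
position 1: 011 → 1  (bit 3 = 1)
position 5: 010 → 0  (bit 2 = 0)
position 0: 001 → 0  (bit 1 = 0)
position 9: 000 → 1  (bit 0 = 1)
bits b7..b0 = 11101001 = 233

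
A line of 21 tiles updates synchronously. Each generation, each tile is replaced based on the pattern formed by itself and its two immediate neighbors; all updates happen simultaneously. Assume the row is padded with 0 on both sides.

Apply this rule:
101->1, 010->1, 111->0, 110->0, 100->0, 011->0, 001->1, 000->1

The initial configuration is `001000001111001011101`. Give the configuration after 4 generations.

111011110000011100011
000100000111100001100
111101111000001110001
000010000011110000111

000010000011110000111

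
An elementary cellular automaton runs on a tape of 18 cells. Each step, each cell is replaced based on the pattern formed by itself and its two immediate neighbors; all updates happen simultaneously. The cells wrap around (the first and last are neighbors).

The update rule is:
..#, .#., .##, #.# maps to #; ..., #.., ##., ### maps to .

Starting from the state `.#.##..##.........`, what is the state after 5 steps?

####..##..........
#....##..........#
....##..........##
...##..........##.
..##..........##..

..##..........##..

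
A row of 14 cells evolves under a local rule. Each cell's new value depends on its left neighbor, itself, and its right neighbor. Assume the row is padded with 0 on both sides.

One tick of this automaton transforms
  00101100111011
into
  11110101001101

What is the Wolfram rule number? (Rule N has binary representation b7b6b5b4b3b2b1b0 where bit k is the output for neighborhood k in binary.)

position 9: 111 → 0  (bit 7 = 0)
position 5: 110 → 1  (bit 6 = 1)
position 3: 101 → 1  (bit 5 = 1)
position 6: 100 → 0  (bit 4 = 0)
position 4: 011 → 0  (bit 3 = 0)
position 2: 010 → 1  (bit 2 = 1)
position 1: 001 → 1  (bit 1 = 1)
position 0: 000 → 1  (bit 0 = 1)
bits b7..b0 = 01100111 = 103

103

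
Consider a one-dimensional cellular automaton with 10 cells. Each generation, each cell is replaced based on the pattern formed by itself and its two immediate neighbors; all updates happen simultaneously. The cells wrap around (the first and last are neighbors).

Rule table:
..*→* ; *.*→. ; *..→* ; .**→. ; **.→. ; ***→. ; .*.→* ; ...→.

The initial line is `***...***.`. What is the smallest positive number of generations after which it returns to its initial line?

4

generation 1: ...*.*....
generation 2: ..**.**...
generation 3: .*.....*..
generation 4: ***...***.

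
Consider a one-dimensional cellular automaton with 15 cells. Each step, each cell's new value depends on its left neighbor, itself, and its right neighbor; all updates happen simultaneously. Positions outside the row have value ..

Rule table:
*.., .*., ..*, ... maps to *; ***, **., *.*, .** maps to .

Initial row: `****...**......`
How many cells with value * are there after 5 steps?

....***..******
****...**......  (repeats step 0; period 2)
step 5: ....***..******
count of *: 9

9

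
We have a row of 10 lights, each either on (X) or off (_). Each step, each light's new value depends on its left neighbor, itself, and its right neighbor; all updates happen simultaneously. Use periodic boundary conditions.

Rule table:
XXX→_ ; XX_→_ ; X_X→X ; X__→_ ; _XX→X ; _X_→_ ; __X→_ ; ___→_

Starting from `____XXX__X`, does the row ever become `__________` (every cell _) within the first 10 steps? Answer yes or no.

yes

step 1: ____X_____
step 2: __________
all cells are _ at step 2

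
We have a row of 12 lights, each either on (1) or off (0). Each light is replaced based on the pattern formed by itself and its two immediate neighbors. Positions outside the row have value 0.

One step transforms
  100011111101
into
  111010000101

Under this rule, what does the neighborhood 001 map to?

At position 3 the neighborhood is 001; the next row has 0 there.

0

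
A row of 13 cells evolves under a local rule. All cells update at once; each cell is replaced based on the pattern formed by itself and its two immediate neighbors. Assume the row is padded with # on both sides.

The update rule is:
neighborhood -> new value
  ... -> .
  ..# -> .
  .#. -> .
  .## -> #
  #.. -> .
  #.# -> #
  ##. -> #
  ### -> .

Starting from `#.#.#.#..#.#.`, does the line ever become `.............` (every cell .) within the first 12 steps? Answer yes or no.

##.#.#....#.#
.##.#......##
####.......#.
...#........#
............#
............#  (fixed point — unchanged through step 12)
step 12 is ............#, still not uniform .

no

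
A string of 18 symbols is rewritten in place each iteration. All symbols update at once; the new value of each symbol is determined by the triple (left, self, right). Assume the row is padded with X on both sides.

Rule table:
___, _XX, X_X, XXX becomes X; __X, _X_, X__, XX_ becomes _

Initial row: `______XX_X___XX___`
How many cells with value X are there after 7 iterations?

_XXXX_X_X__X_X__X_
XXXX_X_X____X____X
XXX_X_X__XX___XX_X
XX_X_X___X__X_X_XX
X_X_X__X_____X_XXX
_X_X_____XXX__XXXX
X_X__XXX_XX___XXXX
count of X: 11

11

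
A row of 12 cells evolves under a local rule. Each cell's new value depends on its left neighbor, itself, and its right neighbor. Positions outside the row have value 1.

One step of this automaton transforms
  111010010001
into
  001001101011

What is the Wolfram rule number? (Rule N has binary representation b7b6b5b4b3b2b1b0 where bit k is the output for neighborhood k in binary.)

position 0: 111 → 0  (bit 7 = 0)
position 2: 110 → 1  (bit 6 = 1)
position 3: 101 → 0  (bit 5 = 0)
position 5: 100 → 1  (bit 4 = 1)
position 11: 011 → 1  (bit 3 = 1)
position 4: 010 → 0  (bit 2 = 0)
position 6: 001 → 1  (bit 1 = 1)
position 9: 000 → 0  (bit 0 = 0)
bits b7..b0 = 01011010 = 90

90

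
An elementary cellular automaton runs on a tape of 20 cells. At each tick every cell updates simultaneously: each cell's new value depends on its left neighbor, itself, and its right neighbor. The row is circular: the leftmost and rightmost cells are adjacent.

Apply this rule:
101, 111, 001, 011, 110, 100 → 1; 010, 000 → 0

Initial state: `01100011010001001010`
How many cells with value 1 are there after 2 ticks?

tick 1: 11110111101010110101
tick 2: 11111111110101111011
count of 1: 17

17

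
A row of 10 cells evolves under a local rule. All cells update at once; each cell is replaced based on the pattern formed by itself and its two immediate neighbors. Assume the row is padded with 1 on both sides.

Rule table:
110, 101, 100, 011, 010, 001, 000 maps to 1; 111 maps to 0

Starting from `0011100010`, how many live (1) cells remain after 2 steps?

step 1: 1110111111
step 2: 0011100000
count of 1: 3

3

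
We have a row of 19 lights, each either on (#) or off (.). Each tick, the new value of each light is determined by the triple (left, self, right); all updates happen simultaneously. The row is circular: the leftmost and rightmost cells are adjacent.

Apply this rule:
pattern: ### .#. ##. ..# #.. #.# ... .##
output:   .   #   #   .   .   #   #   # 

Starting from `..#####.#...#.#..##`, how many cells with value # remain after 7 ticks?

11

tick 1: ..#...###.#.###..##
tick 2: ..#.#.#.#####.#..##
tick 3: ..#######...###..##
tick 4: ..#.....#.#.#.#..##
tick 5: ..#.###.#######..##
tick 6: ..###.###.....#..##
tick 7: ..#.###.#.###.#..##
count of #: 11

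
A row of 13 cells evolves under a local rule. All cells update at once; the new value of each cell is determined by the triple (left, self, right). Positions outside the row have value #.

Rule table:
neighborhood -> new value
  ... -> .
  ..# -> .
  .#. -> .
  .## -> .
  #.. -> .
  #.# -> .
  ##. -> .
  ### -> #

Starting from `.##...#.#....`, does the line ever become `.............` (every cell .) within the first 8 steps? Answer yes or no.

yes

.............
all cells are . at step 1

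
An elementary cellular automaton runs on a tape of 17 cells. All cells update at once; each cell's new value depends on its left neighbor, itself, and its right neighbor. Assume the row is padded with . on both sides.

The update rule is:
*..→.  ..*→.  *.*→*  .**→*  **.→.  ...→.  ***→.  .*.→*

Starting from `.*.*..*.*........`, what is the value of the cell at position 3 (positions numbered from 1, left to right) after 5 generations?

.

.***..***........
.*....*..........
.*....*..........  (fixed point — unchanged through generation 5)
position 3 holds .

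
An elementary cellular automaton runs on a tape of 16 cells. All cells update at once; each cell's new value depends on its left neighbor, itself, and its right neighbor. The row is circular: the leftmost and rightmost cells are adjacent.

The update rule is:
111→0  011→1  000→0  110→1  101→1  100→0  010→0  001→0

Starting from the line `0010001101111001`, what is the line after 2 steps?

step 1: 0000001111001000
step 2: 0000001001000000

0000001001000000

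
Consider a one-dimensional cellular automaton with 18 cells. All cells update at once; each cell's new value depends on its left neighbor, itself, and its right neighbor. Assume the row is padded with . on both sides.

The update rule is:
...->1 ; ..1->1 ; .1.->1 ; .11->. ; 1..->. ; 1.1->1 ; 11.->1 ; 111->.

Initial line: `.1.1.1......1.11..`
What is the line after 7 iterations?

111111.1111111.1.1
.....11......11111
11111.1.11111....1
....1111....1.1111
1111...1.11111...1
...1.1111....1.111
11111...1.11111..1

11111...1.11111..1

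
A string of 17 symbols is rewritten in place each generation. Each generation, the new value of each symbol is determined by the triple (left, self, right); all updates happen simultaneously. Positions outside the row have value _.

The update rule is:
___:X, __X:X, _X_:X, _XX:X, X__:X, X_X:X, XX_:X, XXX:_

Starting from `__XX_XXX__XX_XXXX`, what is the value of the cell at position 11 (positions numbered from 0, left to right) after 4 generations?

XXXXXX_XXXXXXX__X
X____XXX_____XXXX
XXXXXX_XXXXXXX__X  (repeats generation 1; period 2)
generation 4: X____XXX_____XXXX
position 11 holds _

_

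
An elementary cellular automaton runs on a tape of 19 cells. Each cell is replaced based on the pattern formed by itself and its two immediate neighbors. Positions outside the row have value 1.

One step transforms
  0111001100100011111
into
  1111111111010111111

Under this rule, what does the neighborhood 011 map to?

1

At position 1 the neighborhood is 011; the next row has 1 there.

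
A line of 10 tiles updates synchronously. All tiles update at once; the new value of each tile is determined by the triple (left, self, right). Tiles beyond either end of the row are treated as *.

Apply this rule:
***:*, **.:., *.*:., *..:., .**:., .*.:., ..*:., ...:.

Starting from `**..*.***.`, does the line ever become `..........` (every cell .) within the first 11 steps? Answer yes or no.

yes

*......*..
..........
all cells are . at step 2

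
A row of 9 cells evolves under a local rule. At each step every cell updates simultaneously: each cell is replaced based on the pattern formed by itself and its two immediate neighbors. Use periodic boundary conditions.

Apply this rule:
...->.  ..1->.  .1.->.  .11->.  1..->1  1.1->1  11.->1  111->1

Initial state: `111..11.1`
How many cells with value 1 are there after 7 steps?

6

step 1: 1111..11.
step 2: .1111..11
step 3: 1.1111..1
step 4: 11.1111..
step 5: .11.1111.
step 6: ..11.1111
step 7: 1..11.111
count of 1: 6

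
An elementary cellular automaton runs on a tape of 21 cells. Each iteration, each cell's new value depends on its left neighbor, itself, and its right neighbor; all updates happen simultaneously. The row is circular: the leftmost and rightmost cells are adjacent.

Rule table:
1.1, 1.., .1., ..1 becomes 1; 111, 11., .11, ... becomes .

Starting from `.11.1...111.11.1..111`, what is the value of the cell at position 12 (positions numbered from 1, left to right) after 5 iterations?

iteration 1: 1..111.1...1..1111...
iteration 2: 111...111.1111....1.1
iteration 3: ...1.1...1....1..111.
iteration 4: ..11111.111..1111...1
iteration 5: 11.....1...11....1.11
position 12 holds 1

1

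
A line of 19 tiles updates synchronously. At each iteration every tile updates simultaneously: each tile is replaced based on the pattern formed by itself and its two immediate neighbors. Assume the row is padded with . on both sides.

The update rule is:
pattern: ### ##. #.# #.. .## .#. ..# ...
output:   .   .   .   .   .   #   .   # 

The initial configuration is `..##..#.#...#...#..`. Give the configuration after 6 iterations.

#.....#.#.#.#.#.#.#
#.###.#.#.#.#.#.#.#
#.....#.#.#.#.#.#.#  (repeats iteration 1; period 2)
iteration 6: #.###.#.#.#.#.#.#.#

#.###.#.#.#.#.#.#.#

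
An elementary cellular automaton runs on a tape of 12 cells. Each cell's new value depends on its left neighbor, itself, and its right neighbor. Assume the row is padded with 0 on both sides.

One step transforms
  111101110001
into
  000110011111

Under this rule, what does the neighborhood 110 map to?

At position 3 the neighborhood is 110; the next row has 1 there.

1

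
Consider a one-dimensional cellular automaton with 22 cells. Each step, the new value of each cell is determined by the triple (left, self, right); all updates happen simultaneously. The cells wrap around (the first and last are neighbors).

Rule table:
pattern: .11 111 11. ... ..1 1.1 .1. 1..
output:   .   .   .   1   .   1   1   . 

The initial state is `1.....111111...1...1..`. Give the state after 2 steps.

step 1: 1.111........1.1.1.1..
step 2: 11....111111.1111111..

11....111111.1111111..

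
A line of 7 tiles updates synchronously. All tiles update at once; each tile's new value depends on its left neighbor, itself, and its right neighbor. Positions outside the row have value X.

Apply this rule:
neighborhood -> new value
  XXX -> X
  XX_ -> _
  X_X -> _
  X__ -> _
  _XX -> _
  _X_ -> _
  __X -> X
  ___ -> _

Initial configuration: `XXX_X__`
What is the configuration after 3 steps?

XX____X
X____X_
____X__

____X__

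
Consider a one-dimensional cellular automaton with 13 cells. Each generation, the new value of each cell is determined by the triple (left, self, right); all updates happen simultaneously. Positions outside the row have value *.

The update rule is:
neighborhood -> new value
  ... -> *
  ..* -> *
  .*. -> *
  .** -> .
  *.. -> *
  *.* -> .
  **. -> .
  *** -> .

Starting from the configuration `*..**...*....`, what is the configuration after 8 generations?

...**........

.**..********
...**........
***..********
...**........  (repeats generation 2; period 2)
generation 8: ...**........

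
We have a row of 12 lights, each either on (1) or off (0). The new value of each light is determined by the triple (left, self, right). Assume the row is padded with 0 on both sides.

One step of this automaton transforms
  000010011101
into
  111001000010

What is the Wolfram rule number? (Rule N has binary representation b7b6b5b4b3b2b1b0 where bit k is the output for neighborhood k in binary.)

position 8: 111 → 0  (bit 7 = 0)
position 9: 110 → 0  (bit 6 = 0)
position 10: 101 → 1  (bit 5 = 1)
position 5: 100 → 1  (bit 4 = 1)
position 7: 011 → 0  (bit 3 = 0)
position 4: 010 → 0  (bit 2 = 0)
position 3: 001 → 0  (bit 1 = 0)
position 0: 000 → 1  (bit 0 = 1)
bits b7..b0 = 00110001 = 49

49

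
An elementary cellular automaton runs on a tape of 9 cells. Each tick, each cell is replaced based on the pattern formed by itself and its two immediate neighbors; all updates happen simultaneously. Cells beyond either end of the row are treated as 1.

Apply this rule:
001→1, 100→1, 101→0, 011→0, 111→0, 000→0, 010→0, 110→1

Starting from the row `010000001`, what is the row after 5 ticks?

110100101

001000010
110100100
010011011
001101000
110100101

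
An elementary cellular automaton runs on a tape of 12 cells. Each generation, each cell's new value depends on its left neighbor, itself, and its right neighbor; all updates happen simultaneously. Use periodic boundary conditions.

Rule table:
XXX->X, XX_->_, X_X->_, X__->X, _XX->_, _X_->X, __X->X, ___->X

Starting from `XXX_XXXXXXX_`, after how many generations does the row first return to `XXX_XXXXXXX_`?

4

_X___XXXXX__
XXXXX_XXX_XX
XXXX___X___X
XXX_XXXXXXX_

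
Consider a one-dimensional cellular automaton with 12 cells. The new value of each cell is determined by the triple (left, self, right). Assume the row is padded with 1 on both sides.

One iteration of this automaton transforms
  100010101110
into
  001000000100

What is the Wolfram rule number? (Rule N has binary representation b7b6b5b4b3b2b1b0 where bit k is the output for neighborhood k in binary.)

position 9: 111 → 1  (bit 7 = 1)
position 0: 110 → 0  (bit 6 = 0)
position 5: 101 → 0  (bit 5 = 0)
position 1: 100 → 0  (bit 4 = 0)
position 8: 011 → 0  (bit 3 = 0)
position 4: 010 → 0  (bit 2 = 0)
position 3: 001 → 0  (bit 1 = 0)
position 2: 000 → 1  (bit 0 = 1)
bits b7..b0 = 10000001 = 129

129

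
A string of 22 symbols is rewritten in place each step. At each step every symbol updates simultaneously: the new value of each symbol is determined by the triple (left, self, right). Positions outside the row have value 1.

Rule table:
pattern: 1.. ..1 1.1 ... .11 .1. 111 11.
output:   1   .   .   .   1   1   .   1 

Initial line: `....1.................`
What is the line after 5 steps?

.11.1.1.11............

step 1: 1...11................
step 2: 11..111...............
step 3: .11.1.11..............
step 4: .11.1.111.............
step 5: .11.1.1.11............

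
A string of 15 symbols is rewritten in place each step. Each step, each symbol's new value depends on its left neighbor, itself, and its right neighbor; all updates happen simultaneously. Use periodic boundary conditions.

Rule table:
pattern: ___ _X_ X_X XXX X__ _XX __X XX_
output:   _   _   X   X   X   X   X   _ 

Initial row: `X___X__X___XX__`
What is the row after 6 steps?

XX_X_XX_XX_X_X_

_X_X_XX_X_XX_XX
X_X_XX_X_XX_XX_
_X_XX_X_XX_XX_X
X_XX_X_XX_XX_X_
_XX_X_XX_XX_X_X
XX_X_XX_XX_X_X_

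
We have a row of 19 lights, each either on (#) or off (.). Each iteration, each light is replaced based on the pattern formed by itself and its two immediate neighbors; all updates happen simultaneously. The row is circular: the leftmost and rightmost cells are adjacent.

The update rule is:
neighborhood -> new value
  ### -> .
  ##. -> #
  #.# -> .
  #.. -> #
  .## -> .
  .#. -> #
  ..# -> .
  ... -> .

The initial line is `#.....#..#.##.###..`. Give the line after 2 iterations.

.##....#.##.##...#.

##....##.#..#...##.
.##....#.##.##...#.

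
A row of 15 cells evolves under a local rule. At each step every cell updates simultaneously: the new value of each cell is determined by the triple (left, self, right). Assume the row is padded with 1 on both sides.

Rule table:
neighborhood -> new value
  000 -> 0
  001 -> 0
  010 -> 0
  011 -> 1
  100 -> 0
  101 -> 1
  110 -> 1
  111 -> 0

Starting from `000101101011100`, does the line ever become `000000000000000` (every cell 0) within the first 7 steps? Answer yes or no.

000011110110100
000010011111000
000000010001000
000000000000000
all cells are 0 at step 4

yes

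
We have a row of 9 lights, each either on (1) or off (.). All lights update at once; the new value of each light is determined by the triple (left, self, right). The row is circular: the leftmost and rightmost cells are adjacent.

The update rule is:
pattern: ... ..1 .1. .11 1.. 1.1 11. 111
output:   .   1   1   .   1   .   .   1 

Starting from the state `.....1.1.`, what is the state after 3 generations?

11111...1

....11.11
1..1.....
11111...1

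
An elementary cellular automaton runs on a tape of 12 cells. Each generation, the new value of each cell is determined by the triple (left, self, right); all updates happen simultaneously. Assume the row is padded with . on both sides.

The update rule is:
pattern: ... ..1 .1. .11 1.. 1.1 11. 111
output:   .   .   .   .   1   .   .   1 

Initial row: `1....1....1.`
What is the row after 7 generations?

.1....1....1
..1....1....
...1....1...
....1....1..
.....1....1.
......1....1
.......1....

.......1....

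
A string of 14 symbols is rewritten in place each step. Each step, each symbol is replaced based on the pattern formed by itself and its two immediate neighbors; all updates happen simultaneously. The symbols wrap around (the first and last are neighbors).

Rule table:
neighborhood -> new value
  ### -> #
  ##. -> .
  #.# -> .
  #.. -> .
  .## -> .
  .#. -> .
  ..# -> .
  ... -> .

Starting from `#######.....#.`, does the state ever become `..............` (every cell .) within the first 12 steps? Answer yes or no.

yes

.#####........
..###.........
...#..........
..............
all cells are . at step 4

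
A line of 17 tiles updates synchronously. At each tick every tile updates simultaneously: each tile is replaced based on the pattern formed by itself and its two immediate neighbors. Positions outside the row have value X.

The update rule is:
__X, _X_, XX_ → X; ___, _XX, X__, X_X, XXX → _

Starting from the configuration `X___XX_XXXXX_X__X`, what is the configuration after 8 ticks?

X__X_X_____X_X_X_
X_XX_X____XX_X_X_
X__X_X___X_X_X_X_
X_XX_X__XX_X_X_X_
X__X_X_X_X_X_X_X_
X_XX_X_X_X_X_X_X_
X__X_X_X_X_X_X_X_  (repeats tick 5; period 2)
tick 8: X_XX_X_X_X_X_X_X_

X_XX_X_X_X_X_X_X_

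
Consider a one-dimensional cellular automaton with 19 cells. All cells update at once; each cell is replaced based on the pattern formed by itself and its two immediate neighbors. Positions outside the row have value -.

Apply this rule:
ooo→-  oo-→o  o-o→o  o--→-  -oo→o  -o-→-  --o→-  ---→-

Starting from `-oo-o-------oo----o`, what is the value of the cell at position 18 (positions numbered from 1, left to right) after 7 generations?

-

-ooo--------oo-----
-o-o--------oo-----
--o---------oo-----
------------oo-----
------------oo-----  (fixed point — unchanged through generation 7)
position 18 holds -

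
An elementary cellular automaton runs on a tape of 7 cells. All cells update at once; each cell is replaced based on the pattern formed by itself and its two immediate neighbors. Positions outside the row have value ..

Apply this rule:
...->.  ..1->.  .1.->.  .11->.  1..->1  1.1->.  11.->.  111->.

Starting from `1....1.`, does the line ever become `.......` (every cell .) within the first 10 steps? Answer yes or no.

.1....1
..1....
...1...
....1..
.....1.
......1
.......
all cells are . at step 7

yes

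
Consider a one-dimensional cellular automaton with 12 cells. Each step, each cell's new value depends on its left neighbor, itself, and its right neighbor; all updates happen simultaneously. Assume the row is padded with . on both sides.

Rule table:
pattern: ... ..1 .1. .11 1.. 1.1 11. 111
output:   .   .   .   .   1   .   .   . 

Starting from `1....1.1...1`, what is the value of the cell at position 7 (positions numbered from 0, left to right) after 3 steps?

.

step 1: .1......1...
step 2: ..1......1..
step 3: ...1......1.
position 7 holds .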